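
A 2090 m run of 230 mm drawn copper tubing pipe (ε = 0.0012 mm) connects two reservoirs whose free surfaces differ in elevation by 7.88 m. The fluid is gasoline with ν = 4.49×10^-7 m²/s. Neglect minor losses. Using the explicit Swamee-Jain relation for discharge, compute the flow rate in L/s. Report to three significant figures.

Q ≈ 47.8 L/s

Swamee-Jain (Type II): Q = -0.965·√(gD⁵h_f/L)·ln[ε/(3.7D) + √(3.17ν²L/(gD³h_f))]
√(gD⁵h_f/L) = √(9.81·0.230⁵·7.88/2090) = 0.004879
ε/(3.7D) = 1.41×10^-6; √(3.17ν²L/(gD³h_f)) = 3.77×10^-5
Q = -0.965·0.004879·ln(3.909×10^-5) = 0.04779 m³/s
Check: V = 1.15 m/s, Re = 5.89×10^5, f = 0.01281, h_f = 7.85 m ≈ 7.88 m ✓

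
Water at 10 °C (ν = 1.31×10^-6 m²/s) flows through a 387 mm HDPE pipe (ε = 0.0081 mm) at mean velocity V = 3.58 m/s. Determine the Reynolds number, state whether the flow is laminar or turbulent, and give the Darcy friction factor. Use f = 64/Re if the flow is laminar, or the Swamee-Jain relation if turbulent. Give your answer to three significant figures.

Re = VD/ν = 3.580·0.387/1.31×10^-6 = 1.06×10^6
Re > 4000 → turbulent; ε/D = 2.09×10^-5
Swamee-Jain: f = 0.01201

Re ≈ 1.06×10^6; turbulent; f ≈ 0.0120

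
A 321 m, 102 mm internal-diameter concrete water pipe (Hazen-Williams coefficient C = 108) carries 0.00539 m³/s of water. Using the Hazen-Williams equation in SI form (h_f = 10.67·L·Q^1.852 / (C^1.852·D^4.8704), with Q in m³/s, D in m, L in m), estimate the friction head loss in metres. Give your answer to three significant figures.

h_f = 10.67·321·0.00539^1.852 / (108^1.852·0.102^4.8704) = 2.490 m

h_f ≈ 2.49 m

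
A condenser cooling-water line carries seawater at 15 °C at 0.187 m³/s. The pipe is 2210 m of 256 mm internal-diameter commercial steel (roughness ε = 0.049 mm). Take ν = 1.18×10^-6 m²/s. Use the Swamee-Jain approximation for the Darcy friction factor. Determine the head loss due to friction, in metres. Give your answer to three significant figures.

V = 4Q/(πD²) = 4·0.187/(π·0.256²) = 3.633 m/s
Re = VD/ν = 3.633·0.256/1.18×10^-6 = 7.88×10^5 → turbulent
ε/D = 0.049/256 = 1.91×10^-4
Swamee-Jain: f = 0.01490
h_f = f(L/D)V²/(2g) = 0.01490·(2210/0.256)·3.633²/(2·9.81) = 86.51 m

h_f ≈ 86.5 m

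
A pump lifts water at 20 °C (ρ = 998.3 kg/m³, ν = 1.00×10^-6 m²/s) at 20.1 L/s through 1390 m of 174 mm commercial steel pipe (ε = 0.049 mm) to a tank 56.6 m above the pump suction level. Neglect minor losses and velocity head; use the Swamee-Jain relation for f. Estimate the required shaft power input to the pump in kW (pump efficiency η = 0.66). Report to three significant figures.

P_shaft ≈ 18.5 kW

V = 4Q/(πD²) = 0.8453 m/s; Re = 1.47×10^5; ε/D = 2.82×10^-4; f = 0.01836
h_f = f(L/D)V²/2g = 5.343 m
Total head H = z + h_f = 56.6 + 5.343 = 61.94 m
P_hyd = ρgQH = 998.3·9.81·0.0201·61.94 = 12.19 kW
P_shaft = P_hyd/η = 12.19/0.66 = 18.47 kW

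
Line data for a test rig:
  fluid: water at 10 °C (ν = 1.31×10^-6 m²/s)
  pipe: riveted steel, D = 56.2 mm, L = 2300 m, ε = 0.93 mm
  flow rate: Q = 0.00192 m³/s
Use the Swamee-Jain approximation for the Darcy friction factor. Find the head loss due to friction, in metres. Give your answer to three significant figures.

h_f ≈ 58.8 m

V = 4Q/(πD²) = 4·0.00192/(π·0.0562²) = 0.7740 m/s
Re = VD/ν = 0.7740·0.0562/1.31×10^-6 = 3.32×10^4 → turbulent
ε/D = 0.93/56.2 = 0.0165
Swamee-Jain: f = 0.04708
h_f = f(L/D)V²/(2g) = 0.04708·(2300/0.0562)·0.7740²/(2·9.81) = 58.83 m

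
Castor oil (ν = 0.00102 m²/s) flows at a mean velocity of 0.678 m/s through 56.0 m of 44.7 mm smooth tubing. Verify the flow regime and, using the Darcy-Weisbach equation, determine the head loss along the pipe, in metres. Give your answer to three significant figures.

h_f ≈ 63.2 m

Re = VD/ν = 0.678·0.04470/0.00102 = 29.7 → laminar (Re < 2300)
f = 64/Re = 2.154
h_f = f(L/D)V²/(2g) = 2.154·(56.0/0.04470)·0.678²/(2·9.81) = 63.22 m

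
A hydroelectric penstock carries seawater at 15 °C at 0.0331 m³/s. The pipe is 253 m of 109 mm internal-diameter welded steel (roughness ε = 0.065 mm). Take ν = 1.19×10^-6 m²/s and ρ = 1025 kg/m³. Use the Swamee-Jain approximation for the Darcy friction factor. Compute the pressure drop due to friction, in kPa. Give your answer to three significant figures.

V = 4Q/(πD²) = 4·0.0331/(π·0.109²) = 3.547 m/s
Re = VD/ν = 3.547·0.109/1.19×10^-6 = 3.25×10^5 → turbulent
ε/D = 0.065/109 = 5.96×10^-4
Swamee-Jain: f = 0.01877
h_f = f(L/D)V²/(2g) = 0.01877·(253/0.109)·3.547²/(2·9.81) = 27.94 m
Δp = ρg·h_f = 1025·9.81·27.94 = 280.9 kPa

Δp ≈ 281 kPa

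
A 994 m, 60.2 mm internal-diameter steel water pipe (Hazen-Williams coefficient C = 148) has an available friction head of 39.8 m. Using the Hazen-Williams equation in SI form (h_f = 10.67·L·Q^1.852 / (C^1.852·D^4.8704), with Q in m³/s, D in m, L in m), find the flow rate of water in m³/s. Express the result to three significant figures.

Q ≈ 0.00448 m³/s

Rearranging: Q = [h_f·C^1.852·D^4.8704 / (10.67·L)]^(1/1.852)
Q = [39.8·148^1.852·0.0602^4.8704 / (10.67·994)]^0.540 = 0.004478 m³/s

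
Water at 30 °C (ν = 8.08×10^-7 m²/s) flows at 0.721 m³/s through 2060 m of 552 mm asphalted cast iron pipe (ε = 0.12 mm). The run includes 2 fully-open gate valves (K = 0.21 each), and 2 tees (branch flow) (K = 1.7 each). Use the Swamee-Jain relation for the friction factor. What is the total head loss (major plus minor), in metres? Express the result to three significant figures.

H_L ≈ 26.8 m

V = 4Q/(πD²) = 3.013 m/s; V²/2g = 0.4626 m
Re = 2.06×10^6, ε/D = 2.17×10^-4 → f = 0.01451 (Swamee-Jain)
Major: h_f = f(L/D)·V²/2g = 0.01451·3732·0.4626 = 25.05 m
Minor: ΣK = 3.82; h_m = ΣK·V²/2g = 1.767 m
Total H_L = 25.05 + 1.767 = 26.82 m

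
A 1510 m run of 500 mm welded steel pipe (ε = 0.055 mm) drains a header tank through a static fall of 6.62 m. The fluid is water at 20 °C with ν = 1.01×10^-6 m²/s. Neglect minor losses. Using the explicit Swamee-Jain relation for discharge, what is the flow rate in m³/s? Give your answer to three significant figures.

Q ≈ 0.347 m³/s

Swamee-Jain (Type II): Q = -0.965·√(gD⁵h_f/L)·ln[ε/(3.7D) + √(3.17ν²L/(gD³h_f))]
√(gD⁵h_f/L) = √(9.81·0.500⁵·6.62/1510) = 0.03666
ε/(3.7D) = 2.97×10^-5; √(3.17ν²L/(gD³h_f)) = 2.45×10^-5
Q = -0.965·0.03666·ln(5.426×10^-5) = 0.3475 m³/s
Check: V = 1.77 m/s, Re = 8.76×10^5, f = 0.01380, h_f = 6.65 m ≈ 6.62 m ✓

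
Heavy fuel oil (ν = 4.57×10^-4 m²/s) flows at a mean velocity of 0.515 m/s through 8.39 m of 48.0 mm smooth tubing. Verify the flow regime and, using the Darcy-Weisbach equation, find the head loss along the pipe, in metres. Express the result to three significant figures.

Re = VD/ν = 0.515·0.04800/4.57×10^-4 = 54.1 → laminar (Re < 2300)
f = 64/Re = 1.183
h_f = f(L/D)V²/(2g) = 1.183·(8.39/0.04800)·0.515²/(2·9.81) = 2.796 m

h_f ≈ 2.80 m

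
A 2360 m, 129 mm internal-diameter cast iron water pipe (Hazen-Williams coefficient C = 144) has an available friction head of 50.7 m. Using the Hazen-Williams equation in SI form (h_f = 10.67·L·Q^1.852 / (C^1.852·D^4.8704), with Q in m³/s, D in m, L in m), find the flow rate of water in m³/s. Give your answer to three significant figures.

Rearranging: Q = [h_f·C^1.852·D^4.8704 / (10.67·L)]^(1/1.852)
Q = [50.7·144^1.852·0.129^4.8704 / (10.67·2360)]^0.540 = 0.02310 m³/s

Q ≈ 0.0231 m³/s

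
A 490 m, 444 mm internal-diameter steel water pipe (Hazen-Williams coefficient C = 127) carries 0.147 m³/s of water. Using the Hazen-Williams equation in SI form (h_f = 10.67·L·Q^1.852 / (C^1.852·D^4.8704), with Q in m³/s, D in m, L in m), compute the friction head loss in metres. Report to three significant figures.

h_f = 10.67·490·0.147^1.852 / (127^1.852·0.444^4.8704) = 0.9940 m

h_f ≈ 0.994 m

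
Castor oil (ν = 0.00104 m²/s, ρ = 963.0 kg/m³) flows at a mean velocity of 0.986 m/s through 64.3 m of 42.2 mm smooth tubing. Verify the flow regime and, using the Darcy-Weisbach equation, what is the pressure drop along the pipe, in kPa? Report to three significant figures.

Δp ≈ 1140 kPa

Re = VD/ν = 0.986·0.04220/0.00104 = 40.0 → laminar (Re < 2300)
f = 64/Re = 1.600
h_f = f(L/D)V²/(2g) = 1.600·(64.3/0.04220)·0.986²/(2·9.81) = 120.8 m
Δp = ρg·h_f = 963.0·9.81·120.8 = 1141 kPa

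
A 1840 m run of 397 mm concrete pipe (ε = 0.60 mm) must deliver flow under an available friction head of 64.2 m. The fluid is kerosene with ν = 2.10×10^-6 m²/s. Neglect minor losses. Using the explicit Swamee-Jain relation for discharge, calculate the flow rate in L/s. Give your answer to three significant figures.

Q ≈ 434 L/s

Swamee-Jain (Type II): Q = -0.965·√(gD⁵h_f/L)·ln[ε/(3.7D) + √(3.17ν²L/(gD³h_f))]
√(gD⁵h_f/L) = √(9.81·0.397⁵·64.2/1840) = 0.05810
ε/(3.7D) = 4.08×10^-4; √(3.17ν²L/(gD³h_f)) = 2.55×10^-5
Q = -0.965·0.05810·ln(4.340×10^-4) = 0.4341 m³/s
Check: V = 3.51 m/s, Re = 6.63×10^5, f = 0.02221, h_f = 64.5 m ≈ 64.2 m ✓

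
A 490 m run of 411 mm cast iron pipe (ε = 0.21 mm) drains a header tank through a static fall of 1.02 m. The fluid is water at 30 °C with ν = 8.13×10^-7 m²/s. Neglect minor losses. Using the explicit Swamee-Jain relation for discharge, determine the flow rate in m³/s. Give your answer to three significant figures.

Q ≈ 0.129 m³/s

Swamee-Jain (Type II): Q = -0.965·√(gD⁵h_f/L)·ln[ε/(3.7D) + √(3.17ν²L/(gD³h_f))]
√(gD⁵h_f/L) = √(9.81·0.411⁵·1.02/490) = 0.01548
ε/(3.7D) = 1.38×10^-4; √(3.17ν²L/(gD³h_f)) = 3.84×10^-5
Q = -0.965·0.01548·ln(1.765×10^-4) = 0.1291 m³/s
Check: V = 0.973 m/s, Re = 4.92×10^5, f = 0.01786, h_f = 1.03 m ≈ 1.02 m ✓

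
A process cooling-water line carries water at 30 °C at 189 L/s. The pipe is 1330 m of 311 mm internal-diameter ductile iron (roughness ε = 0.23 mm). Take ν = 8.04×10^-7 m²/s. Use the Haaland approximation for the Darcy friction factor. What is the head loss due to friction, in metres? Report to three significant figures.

h_f ≈ 25.2 m

V = 4Q/(πD²) = 4·0.189/(π·0.311²) = 2.488 m/s
Re = VD/ν = 2.488·0.311/8.04×10^-7 = 9.62×10^5 → turbulent
ε/D = 0.23/311 = 7.40×10^-4
Haaland: f = 0.01865
h_f = f(L/D)V²/(2g) = 0.01865·(1330/0.311)·2.488²/(2·9.81) = 25.16 m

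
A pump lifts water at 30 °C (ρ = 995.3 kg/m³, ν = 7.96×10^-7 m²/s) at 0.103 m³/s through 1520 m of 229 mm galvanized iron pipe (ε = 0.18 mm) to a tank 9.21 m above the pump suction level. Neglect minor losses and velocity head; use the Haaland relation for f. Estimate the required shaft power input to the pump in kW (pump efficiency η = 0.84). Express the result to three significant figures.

V = 4Q/(πD²) = 2.501 m/s; Re = 7.19×10^5; ε/D = 7.86×10^-4; f = 0.01901
h_f = f(L/D)V²/2g = 40.21 m
Total head H = z + h_f = 9.21 + 40.21 = 49.42 m
P_hyd = ρgQH = 995.3·9.81·0.103·49.42 = 49.70 kW
P_shaft = P_hyd/η = 49.70/0.84 = 59.17 kW

P_shaft ≈ 59.2 kW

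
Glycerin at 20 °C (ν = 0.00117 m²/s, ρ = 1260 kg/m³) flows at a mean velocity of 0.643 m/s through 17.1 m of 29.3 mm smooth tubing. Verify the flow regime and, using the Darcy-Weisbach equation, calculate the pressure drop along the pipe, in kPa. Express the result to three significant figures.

Re = VD/ν = 0.643·0.02930/0.00117 = 16.1 → laminar (Re < 2300)
f = 64/Re = 3.975
h_f = f(L/D)V²/(2g) = 3.975·(17.1/0.02930)·0.643²/(2·9.81) = 48.88 m
Δp = ρg·h_f = 1260·9.81·48.88 = 604.2 kPa

Δp ≈ 604 kPa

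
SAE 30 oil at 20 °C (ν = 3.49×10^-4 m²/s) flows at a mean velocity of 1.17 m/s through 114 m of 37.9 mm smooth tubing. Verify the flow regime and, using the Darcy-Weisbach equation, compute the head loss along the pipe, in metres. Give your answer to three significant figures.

Re = VD/ν = 1.17·0.03790/3.49×10^-4 = 127 → laminar (Re < 2300)
f = 64/Re = 0.5037
h_f = f(L/D)V²/(2g) = 0.5037·(114/0.03790)·1.17²/(2·9.81) = 105.7 m

h_f ≈ 106 m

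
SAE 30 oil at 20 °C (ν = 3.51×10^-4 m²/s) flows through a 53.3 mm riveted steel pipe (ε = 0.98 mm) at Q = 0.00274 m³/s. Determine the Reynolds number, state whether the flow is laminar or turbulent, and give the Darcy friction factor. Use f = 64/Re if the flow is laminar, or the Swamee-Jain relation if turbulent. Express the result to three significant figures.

V = 4Q/(πD²) = 1.228 m/s
Re = VD/ν = 1.228·0.0533/3.51×10^-4 = 186
Re < 2300 → laminar → f = 64/Re = 0.3432

Re ≈ 186; laminar; f = 64/Re ≈ 0.343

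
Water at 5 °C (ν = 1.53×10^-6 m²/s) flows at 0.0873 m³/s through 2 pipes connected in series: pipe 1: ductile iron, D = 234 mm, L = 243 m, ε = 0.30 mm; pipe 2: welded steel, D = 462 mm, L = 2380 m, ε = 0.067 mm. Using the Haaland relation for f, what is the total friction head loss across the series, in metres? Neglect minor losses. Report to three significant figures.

H ≈ 5.93 m

Pipe 1: V = 2.030 m/s, Re = 3.10×10^5, ε/D = 0.00128, f = 0.02162, h_1 = f(L/D)V²/2g = 4.715 m
Pipe 2: V = 0.5208 m/s, Re = 1.57×10^5, ε/D = 1.45×10^-4, f = 0.01712, h_2 = f(L/D)V²/2g = 1.219 m
Series → Q common, losses add: H = Σh = 5.934 m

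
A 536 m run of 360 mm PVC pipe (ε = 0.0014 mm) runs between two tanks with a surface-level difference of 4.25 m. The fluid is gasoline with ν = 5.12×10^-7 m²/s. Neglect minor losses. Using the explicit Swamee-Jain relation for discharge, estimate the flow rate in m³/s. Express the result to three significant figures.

Q ≈ 0.231 m³/s

Swamee-Jain (Type II): Q = -0.965·√(gD⁵h_f/L)·ln[ε/(3.7D) + √(3.17ν²L/(gD³h_f))]
√(gD⁵h_f/L) = √(9.81·0.360⁵·4.25/536) = 0.02169
ε/(3.7D) = 1.05×10^-6; √(3.17ν²L/(gD³h_f)) = 1.51×10^-5
Q = -0.965·0.02169·ln(1.618×10^-5) = 0.2309 m³/s
Check: V = 2.27 m/s, Re = 1.59×10^6, f = 0.01088, h_f = 4.25 m ≈ 4.25 m ✓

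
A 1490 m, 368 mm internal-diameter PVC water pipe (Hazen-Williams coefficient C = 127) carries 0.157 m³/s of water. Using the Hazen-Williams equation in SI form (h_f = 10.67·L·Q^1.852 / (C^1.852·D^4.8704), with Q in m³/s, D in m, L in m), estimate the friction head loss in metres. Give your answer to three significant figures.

h_f = 10.67·1490·0.157^1.852 / (127^1.852·0.368^4.8704) = 8.519 m

h_f ≈ 8.52 m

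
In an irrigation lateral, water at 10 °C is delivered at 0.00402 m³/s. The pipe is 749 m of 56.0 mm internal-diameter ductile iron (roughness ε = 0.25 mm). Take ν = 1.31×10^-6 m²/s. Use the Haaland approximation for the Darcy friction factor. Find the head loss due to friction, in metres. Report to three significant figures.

V = 4Q/(πD²) = 4·0.00402/(π·0.0560²) = 1.632 m/s
Re = VD/ν = 1.632·0.0560/1.31×10^-6 = 6.98×10^4 → turbulent
ε/D = 0.25/56.0 = 0.00446
Haaland: f = 0.03070
h_f = f(L/D)V²/(2g) = 0.03070·(749/0.0560)·1.632²/(2·9.81) = 55.75 m

h_f ≈ 55.8 m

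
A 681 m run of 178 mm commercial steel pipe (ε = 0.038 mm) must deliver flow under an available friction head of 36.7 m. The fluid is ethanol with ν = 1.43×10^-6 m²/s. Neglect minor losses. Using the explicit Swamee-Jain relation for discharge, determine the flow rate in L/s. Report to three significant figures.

Q ≈ 86.0 L/s

Swamee-Jain (Type II): Q = -0.965·√(gD⁵h_f/L)·ln[ε/(3.7D) + √(3.17ν²L/(gD³h_f))]
√(gD⁵h_f/L) = √(9.81·0.178⁵·36.7/681) = 0.009720
ε/(3.7D) = 5.77×10^-5; √(3.17ν²L/(gD³h_f)) = 4.66×10^-5
Q = -0.965·0.009720·ln(1.043×10^-4) = 0.08599 m³/s
Check: V = 3.46 m/s, Re = 4.30×10^5, f = 0.01584, h_f = 36.9 m ≈ 36.7 m ✓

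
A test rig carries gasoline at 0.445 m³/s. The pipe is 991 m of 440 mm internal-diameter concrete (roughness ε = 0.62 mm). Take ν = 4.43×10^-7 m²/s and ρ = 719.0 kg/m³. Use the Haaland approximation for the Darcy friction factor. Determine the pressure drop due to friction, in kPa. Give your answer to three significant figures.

V = 4Q/(πD²) = 4·0.445/(π·0.440²) = 2.927 m/s
Re = VD/ν = 2.927·0.440/4.43×10^-7 = 2.91×10^6 → turbulent
ε/D = 0.62/440 = 0.00141
Haaland: f = 0.02150
h_f = f(L/D)V²/(2g) = 0.02150·(991/0.440)·2.927²/(2·9.81) = 21.14 m
Δp = ρg·h_f = 719.0·9.81·21.14 = 149.1 kPa

Δp ≈ 149 kPa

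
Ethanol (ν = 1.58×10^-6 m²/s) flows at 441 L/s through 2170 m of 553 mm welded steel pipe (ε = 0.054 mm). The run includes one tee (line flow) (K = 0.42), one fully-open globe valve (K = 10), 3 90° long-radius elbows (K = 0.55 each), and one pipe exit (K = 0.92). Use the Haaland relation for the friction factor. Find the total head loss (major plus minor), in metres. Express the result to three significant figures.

H_L ≈ 11.6 m

V = 4Q/(πD²) = 1.836 m/s; V²/2g = 0.1718 m
Re = 6.43×10^5, ε/D = 9.76×10^-5 → f = 0.01385 (Haaland)
Major: h_f = f(L/D)·V²/2g = 0.01385·3924·0.1718 = 9.337 m
Minor: ΣK = 13.0; h_m = ΣK·V²/2g = 2.232 m
Total H_L = 9.337 + 2.232 = 11.57 m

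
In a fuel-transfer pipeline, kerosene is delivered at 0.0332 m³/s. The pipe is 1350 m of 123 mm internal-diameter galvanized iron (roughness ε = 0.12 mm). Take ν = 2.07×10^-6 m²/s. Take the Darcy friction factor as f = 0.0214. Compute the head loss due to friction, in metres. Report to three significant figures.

V = 4Q/(πD²) = 4·0.0332/(π·0.123²) = 2.794 m/s
h_f = f(L/D)V²/(2g) = 0.02140·(1350/0.123)·2.794²/(2·9.81) = 93.46 m

h_f ≈ 93.5 m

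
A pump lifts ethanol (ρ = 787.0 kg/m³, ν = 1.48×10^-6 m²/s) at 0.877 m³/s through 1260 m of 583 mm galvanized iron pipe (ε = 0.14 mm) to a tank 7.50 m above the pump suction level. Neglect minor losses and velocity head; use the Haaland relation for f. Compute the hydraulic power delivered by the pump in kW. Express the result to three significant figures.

P_hyd ≈ 170 kW

V = 4Q/(πD²) = 3.285 m/s; Re = 1.29×10^6; ε/D = 2.40×10^-4; f = 0.01487
h_f = f(L/D)V²/2g = 17.68 m
Total head H = z + h_f = 7.50 + 17.68 = 25.18 m
P_hyd = ρgQH = 787.0·9.81·0.877·25.18 = 170.5 kW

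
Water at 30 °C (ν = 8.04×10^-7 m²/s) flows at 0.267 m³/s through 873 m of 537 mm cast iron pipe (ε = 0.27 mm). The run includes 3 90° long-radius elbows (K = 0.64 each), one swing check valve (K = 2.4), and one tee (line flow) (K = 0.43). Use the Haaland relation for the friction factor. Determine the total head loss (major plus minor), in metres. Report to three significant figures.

V = 4Q/(πD²) = 1.179 m/s; V²/2g = 0.07083 m
Re = 7.87×10^5, ε/D = 5.03×10^-4 → f = 0.01730 (Haaland)
Major: h_f = f(L/D)·V²/2g = 0.01730·1626·0.07083 = 1.993 m
Minor: ΣK = 4.75; h_m = ΣK·V²/2g = 0.3365 m
Total H_L = 1.993 + 0.3365 = 2.329 m

H_L ≈ 2.33 m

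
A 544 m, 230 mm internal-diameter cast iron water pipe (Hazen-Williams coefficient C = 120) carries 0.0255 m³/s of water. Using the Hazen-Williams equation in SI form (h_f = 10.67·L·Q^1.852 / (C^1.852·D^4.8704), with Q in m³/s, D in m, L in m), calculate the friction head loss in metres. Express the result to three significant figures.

h_f = 10.67·544·0.0255^1.852 / (120^1.852·0.230^4.8704) = 1.177 m

h_f ≈ 1.18 m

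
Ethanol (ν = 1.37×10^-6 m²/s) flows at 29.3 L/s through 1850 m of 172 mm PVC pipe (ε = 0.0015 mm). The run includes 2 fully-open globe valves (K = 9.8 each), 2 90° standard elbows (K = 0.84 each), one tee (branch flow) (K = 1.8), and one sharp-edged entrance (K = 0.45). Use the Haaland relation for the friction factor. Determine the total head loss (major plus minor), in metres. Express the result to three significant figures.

V = 4Q/(πD²) = 1.261 m/s; V²/2g = 0.08105 m
Re = 1.58×10^5, ε/D = 8.72×10^-6 → f = 0.01627 (Haaland)
Major: h_f = f(L/D)·V²/2g = 0.01627·10756·0.08105 = 14.19 m
Minor: ΣK = 23.5; h_m = ΣK·V²/2g = 1.907 m
Total H_L = 14.19 + 1.907 = 16.09 m

H_L ≈ 16.1 m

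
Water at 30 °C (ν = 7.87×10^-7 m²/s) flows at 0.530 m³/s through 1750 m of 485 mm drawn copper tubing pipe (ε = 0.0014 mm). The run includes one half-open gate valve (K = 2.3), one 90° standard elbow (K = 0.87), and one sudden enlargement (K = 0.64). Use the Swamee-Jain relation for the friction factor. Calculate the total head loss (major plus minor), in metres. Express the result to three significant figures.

V = 4Q/(πD²) = 2.869 m/s; V²/2g = 0.4195 m
Re = 1.77×10^6, ε/D = 2.89×10^-6 → f = 0.01067 (Swamee-Jain)
Major: h_f = f(L/D)·V²/2g = 0.01067·3608·0.4195 = 16.15 m
Minor: ΣK = 3.81; h_m = ΣK·V²/2g = 1.598 m
Total H_L = 16.15 + 1.598 = 17.75 m

H_L ≈ 17.8 m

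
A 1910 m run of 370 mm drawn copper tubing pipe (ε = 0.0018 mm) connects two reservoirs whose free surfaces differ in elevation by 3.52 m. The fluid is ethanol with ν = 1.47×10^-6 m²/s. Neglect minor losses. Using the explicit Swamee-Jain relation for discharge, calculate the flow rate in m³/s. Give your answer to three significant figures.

Swamee-Jain (Type II): Q = -0.965·√(gD⁵h_f/L)·ln[ε/(3.7D) + √(3.17ν²L/(gD³h_f))]
√(gD⁵h_f/L) = √(9.81·0.370⁵·3.52/1910) = 0.01120
ε/(3.7D) = 1.31×10^-6; √(3.17ν²L/(gD³h_f)) = 8.65×10^-5
Q = -0.965·0.01120·ln(8.780×10^-5) = 0.1009 m³/s
Check: V = 0.939 m/s, Re = 2.36×10^5, f = 0.01509, h_f = 3.50 m ≈ 3.52 m ✓

Q ≈ 0.101 m³/s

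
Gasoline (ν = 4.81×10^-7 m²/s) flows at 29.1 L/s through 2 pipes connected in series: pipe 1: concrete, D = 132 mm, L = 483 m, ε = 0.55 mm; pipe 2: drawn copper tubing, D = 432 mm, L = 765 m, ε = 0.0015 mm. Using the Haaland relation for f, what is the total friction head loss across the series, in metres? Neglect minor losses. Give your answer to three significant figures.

H ≈ 24.5 m

Pipe 1: V = 2.126 m/s, Re = 5.84×10^5, ε/D = 0.00417, f = 0.02898, h_1 = f(L/D)V²/2g = 24.44 m
Pipe 2: V = 0.1985 m/s, Re = 1.78×10^5, ε/D = 3.47×10^-6, f = 0.01587, h_2 = f(L/D)V²/2g = 0.05646 m
Series → Q common, losses add: H = Σh = 24.50 m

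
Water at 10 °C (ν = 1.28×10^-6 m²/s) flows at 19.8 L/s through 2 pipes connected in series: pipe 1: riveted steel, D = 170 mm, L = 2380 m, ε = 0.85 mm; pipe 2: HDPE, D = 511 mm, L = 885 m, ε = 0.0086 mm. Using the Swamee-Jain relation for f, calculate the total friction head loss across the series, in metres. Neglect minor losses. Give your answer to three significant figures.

H ≈ 17.1 m

Pipe 1: V = 0.8723 m/s, Re = 1.16×10^5, ε/D = 0.00500, f = 0.03142, h_1 = f(L/D)V²/2g = 17.06 m
Pipe 2: V = 0.09655 m/s, Re = 3.85×10^4, ε/D = 1.68×10^-5, f = 0.02209, h_2 = f(L/D)V²/2g = 0.01818 m
Series → Q common, losses add: H = Σh = 17.08 m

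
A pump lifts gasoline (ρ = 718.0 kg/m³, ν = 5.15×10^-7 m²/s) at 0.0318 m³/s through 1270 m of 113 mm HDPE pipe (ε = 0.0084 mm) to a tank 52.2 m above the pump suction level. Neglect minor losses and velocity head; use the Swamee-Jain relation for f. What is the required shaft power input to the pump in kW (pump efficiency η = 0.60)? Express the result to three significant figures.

P_shaft ≈ 48.7 kW

V = 4Q/(πD²) = 3.171 m/s; Re = 6.96×10^5; ε/D = 7.43×10^-5; f = 0.01361
h_f = f(L/D)V²/2g = 78.38 m
Total head H = z + h_f = 52.2 + 78.38 = 130.6 m
P_hyd = ρgQH = 718.0·9.81·0.0318·130.6 = 29.25 kW
P_shaft = P_hyd/η = 29.25/0.60 = 48.75 kW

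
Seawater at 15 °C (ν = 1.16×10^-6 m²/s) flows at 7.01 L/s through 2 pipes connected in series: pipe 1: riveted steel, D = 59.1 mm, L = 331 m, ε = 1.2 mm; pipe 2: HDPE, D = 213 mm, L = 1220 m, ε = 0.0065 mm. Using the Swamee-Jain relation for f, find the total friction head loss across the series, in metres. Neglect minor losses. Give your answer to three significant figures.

H ≈ 92.4 m

Pipe 1: V = 2.555 m/s, Re = 1.30×10^5, ε/D = 0.0203, f = 0.04941, h_1 = f(L/D)V²/2g = 92.10 m
Pipe 2: V = 0.1967 m/s, Re = 3.61×10^4, ε/D = 3.05×10^-5, f = 0.02247, h_2 = f(L/D)V²/2g = 0.2539 m
Series → Q common, losses add: H = Σh = 92.35 m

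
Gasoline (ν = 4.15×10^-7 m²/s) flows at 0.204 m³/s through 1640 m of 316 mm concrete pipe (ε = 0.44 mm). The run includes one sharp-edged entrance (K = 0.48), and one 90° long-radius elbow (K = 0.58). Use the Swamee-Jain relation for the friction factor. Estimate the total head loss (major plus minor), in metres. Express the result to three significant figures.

V = 4Q/(πD²) = 2.601 m/s; V²/2g = 0.3449 m
Re = 1.98×10^6, ε/D = 0.00139 → f = 0.02149 (Swamee-Jain)
Major: h_f = f(L/D)·V²/2g = 0.02149·5190·0.3449 = 38.47 m
Minor: ΣK = 1.06; h_m = ΣK·V²/2g = 0.3655 m
Total H_L = 38.47 + 0.3655 = 38.84 m

H_L ≈ 38.8 m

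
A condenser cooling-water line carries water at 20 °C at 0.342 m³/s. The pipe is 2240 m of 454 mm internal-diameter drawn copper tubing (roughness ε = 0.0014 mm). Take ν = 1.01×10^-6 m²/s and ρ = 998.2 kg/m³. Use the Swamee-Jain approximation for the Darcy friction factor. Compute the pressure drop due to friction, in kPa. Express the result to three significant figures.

Δp ≈ 130 kPa

V = 4Q/(πD²) = 4·0.342/(π·0.454²) = 2.113 m/s
Re = VD/ν = 2.113·0.454/1.01×10^-6 = 9.50×10^5 → turbulent
ε/D = 0.0014/454 = 3.08×10^-6
Swamee-Jain: f = 0.01178
h_f = f(L/D)V²/(2g) = 0.01178·(2240/0.454)·2.113²/(2·9.81) = 13.23 m
Δp = ρg·h_f = 998.2·9.81·13.23 = 129.5 kPa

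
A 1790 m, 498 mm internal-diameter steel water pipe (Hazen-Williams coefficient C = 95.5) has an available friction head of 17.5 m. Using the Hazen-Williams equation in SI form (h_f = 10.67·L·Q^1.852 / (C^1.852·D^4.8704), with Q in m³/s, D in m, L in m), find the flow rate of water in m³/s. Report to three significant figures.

Rearranging: Q = [h_f·C^1.852·D^4.8704 / (10.67·L)]^(1/1.852)
Q = [17.5·95.5^1.852·0.498^4.8704 / (10.67·1790)]^0.540 = 0.3495 m³/s

Q ≈ 0.349 m³/s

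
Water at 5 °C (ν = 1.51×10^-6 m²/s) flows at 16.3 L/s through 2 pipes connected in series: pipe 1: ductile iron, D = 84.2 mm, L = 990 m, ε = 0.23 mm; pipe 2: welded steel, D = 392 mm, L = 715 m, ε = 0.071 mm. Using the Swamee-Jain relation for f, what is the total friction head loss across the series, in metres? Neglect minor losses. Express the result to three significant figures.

H ≈ 136 m

Pipe 1: V = 2.927 m/s, Re = 1.63×10^5, ε/D = 0.00273, f = 0.02656, h_1 = f(L/D)V²/2g = 136.4 m
Pipe 2: V = 0.1351 m/s, Re = 3.51×10^4, ε/D = 1.81×10^-4, f = 0.02312, h_2 = f(L/D)V²/2g = 0.03921 m
Series → Q common, losses add: H = Σh = 136.4 m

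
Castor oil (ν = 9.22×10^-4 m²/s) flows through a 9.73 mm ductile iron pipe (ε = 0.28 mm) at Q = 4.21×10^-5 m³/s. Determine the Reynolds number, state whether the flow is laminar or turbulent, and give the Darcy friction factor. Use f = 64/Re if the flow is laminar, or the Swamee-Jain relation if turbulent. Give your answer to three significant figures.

V = 4Q/(πD²) = 0.5662 m/s
Re = VD/ν = 0.5662·0.00973/9.22×10^-4 = 5.98
Re < 2300 → laminar → f = 64/Re = 10.71

Re ≈ 5.98; laminar; f = 64/Re ≈ 10.7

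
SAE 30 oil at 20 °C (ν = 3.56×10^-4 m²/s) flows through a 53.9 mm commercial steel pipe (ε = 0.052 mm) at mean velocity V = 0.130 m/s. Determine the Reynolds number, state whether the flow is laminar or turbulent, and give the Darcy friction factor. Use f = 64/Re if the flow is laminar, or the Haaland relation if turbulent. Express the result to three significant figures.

Re ≈ 19.7; laminar; f = 64/Re ≈ 3.25

Re = VD/ν = 0.1300·0.0539/3.56×10^-4 = 19.7
Re < 2300 → laminar → f = 64/Re = 3.252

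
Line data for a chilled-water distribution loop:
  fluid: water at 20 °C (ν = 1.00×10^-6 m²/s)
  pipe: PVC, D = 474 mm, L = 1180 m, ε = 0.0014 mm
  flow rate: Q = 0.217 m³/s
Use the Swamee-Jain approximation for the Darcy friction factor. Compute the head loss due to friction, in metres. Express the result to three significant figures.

V = 4Q/(πD²) = 4·0.217/(π·0.474²) = 1.230 m/s
Re = VD/ν = 1.230·0.474/1.00×10^-6 = 5.83×10^5 → turbulent
ε/D = 0.0014/474 = 2.95×10^-6
Swamee-Jain: f = 0.01279
h_f = f(L/D)V²/(2g) = 0.01279·(1180/0.474)·1.230²/(2·9.81) = 2.454 m

h_f ≈ 2.45 m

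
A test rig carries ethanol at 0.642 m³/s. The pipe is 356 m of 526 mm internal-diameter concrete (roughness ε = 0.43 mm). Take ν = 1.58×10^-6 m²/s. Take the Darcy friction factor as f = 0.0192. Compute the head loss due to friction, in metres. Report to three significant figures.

h_f ≈ 5.78 m

V = 4Q/(πD²) = 4·0.642/(π·0.526²) = 2.954 m/s
h_f = f(L/D)V²/(2g) = 0.01920·(356/0.526)·2.954²/(2·9.81) = 5.781 m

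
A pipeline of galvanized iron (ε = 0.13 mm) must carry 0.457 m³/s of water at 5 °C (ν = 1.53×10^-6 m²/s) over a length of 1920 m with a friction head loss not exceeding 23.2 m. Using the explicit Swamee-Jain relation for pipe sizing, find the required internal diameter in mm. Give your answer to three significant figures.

Swamee-Jain (Type III): D = 0.66·[ε^1.25·(LQ²/(gh_f))^4.75 + ν·Q^9.4·(L/(gh_f))^5.2]^0.04
LQ²/(gh_f) = 1.762; L/(gh_f) = 8.436
Term 1 = ε^1.25·(…)^4.75 = 2.05×10^-4; Term 2 = ν·Q^9.4·(…)^5.2 = 6.37×10^-5
D = 0.66·(2.05×10^-4 + 6.37×10^-5)^0.04 = 0.4750 m = 475 mm
Check: V = 2.58 m/s, Re = 8.01×10^5, f = 0.01569, h_f = 21.5 m ≈ 23.2 m ✓

D ≈ 475 mm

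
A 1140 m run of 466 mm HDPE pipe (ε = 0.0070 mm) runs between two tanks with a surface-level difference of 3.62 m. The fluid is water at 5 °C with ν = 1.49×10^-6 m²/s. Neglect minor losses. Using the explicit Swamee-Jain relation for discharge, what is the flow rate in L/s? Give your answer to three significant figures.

Q ≈ 249 L/s

Swamee-Jain (Type II): Q = -0.965·√(gD⁵h_f/L)·ln[ε/(3.7D) + √(3.17ν²L/(gD³h_f))]
√(gD⁵h_f/L) = √(9.81·0.466⁵·3.62/1140) = 0.02616
ε/(3.7D) = 4.06×10^-6; √(3.17ν²L/(gD³h_f)) = 4.72×10^-5
Q = -0.965·0.02616·ln(5.131×10^-5) = 0.2494 m³/s
Check: V = 1.46 m/s, Re = 4.57×10^5, f = 0.01353, h_f = 3.61 m ≈ 3.62 m ✓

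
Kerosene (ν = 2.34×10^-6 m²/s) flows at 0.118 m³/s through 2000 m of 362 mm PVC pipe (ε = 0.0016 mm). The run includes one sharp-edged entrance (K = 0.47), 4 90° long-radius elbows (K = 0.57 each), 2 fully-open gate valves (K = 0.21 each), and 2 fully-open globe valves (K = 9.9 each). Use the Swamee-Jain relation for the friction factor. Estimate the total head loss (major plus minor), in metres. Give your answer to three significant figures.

V = 4Q/(πD²) = 1.147 m/s; V²/2g = 0.06700 m
Re = 1.77×10^5, ε/D = 4.42×10^-6 → f = 0.01594 (Swamee-Jain)
Major: h_f = f(L/D)·V²/2g = 0.01594·5525·0.06700 = 5.900 m
Minor: ΣK = 23.0; h_m = ΣK·V²/2g = 1.539 m
Total H_L = 5.900 + 1.539 = 7.439 m

H_L ≈ 7.44 m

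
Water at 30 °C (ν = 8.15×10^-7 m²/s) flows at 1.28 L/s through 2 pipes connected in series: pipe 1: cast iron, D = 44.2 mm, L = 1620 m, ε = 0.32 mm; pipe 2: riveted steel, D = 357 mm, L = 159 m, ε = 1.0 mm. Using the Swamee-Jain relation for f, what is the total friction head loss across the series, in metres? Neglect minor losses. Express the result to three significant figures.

Pipe 1: V = 0.8342 m/s, Re = 4.52×10^4, ε/D = 0.00724, f = 0.03606, h_1 = f(L/D)V²/2g = 46.87 m
Pipe 2: V = 0.01279 m/s, Re = 5600, ε/D = 0.00280, f = 0.04010, h_2 = f(L/D)V²/2g = 1.489×10^-4 m
Series → Q common, losses add: H = Σh = 46.87 m

H ≈ 46.9 m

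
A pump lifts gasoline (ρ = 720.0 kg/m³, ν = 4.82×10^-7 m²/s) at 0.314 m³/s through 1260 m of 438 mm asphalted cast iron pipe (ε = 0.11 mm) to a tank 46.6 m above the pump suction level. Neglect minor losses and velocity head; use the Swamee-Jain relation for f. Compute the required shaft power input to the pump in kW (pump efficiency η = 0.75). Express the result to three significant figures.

V = 4Q/(πD²) = 2.084 m/s; Re = 1.89×10^6; ε/D = 2.51×10^-4; f = 0.01492
h_f = f(L/D)V²/2g = 9.503 m
Total head H = z + h_f = 46.6 + 9.503 = 56.10 m
P_hyd = ρgQH = 720.0·9.81·0.314·56.10 = 124.4 kW
P_shaft = P_hyd/η = 124.4/0.75 = 165.9 kW

P_shaft ≈ 166 kW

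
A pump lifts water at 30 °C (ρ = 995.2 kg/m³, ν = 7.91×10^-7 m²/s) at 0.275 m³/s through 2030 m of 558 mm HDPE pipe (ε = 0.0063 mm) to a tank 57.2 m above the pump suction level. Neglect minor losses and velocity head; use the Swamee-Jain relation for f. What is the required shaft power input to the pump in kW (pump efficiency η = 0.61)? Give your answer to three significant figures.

V = 4Q/(πD²) = 1.125 m/s; Re = 7.93×10^5; ε/D = 1.13×10^-5; f = 0.01231
h_f = f(L/D)V²/2g = 2.887 m
Total head H = z + h_f = 57.2 + 2.887 = 60.09 m
P_hyd = ρgQH = 995.2·9.81·0.275·60.09 = 161.3 kW
P_shaft = P_hyd/η = 161.3/0.61 = 264.5 kW

P_shaft ≈ 264 kW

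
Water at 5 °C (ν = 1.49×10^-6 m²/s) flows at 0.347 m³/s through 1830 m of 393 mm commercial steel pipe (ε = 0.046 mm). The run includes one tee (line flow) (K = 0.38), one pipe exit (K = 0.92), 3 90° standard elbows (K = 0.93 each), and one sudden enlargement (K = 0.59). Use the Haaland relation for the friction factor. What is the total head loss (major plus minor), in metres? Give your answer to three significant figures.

H_L ≈ 28.9 m

V = 4Q/(πD²) = 2.861 m/s; V²/2g = 0.4171 m
Re = 7.55×10^5, ε/D = 1.17×10^-4 → f = 0.01388 (Haaland)
Major: h_f = f(L/D)·V²/2g = 0.01388·4656·0.4171 = 26.96 m
Minor: ΣK = 4.68; h_m = ΣK·V²/2g = 1.952 m
Total H_L = 26.96 + 1.952 = 28.91 m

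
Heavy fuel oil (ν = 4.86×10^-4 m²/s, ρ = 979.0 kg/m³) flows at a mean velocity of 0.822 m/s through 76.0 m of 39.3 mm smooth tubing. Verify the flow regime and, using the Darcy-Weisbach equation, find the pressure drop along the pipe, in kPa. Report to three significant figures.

Re = VD/ν = 0.822·0.03930/4.86×10^-4 = 66.5 → laminar (Re < 2300)
f = 64/Re = 0.9628
h_f = f(L/D)V²/(2g) = 0.9628·(76.0/0.03930)·0.822²/(2·9.81) = 64.12 m
Δp = ρg·h_f = 979.0·9.81·64.12 = 615.8 kPa

Δp ≈ 616 kPa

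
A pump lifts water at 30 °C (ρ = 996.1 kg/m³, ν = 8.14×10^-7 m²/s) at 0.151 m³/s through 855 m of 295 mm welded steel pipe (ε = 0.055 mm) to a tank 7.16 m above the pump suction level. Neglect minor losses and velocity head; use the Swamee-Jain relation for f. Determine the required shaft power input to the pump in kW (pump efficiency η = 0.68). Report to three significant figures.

V = 4Q/(πD²) = 2.209 m/s; Re = 8.01×10^5; ε/D = 1.86×10^-4; f = 0.01483
h_f = f(L/D)V²/2g = 10.69 m
Total head H = z + h_f = 7.16 + 10.69 = 17.85 m
P_hyd = ρgQH = 996.1·9.81·0.151·17.85 = 26.34 kW
P_shaft = P_hyd/η = 26.34/0.68 = 38.73 kW

P_shaft ≈ 38.7 kW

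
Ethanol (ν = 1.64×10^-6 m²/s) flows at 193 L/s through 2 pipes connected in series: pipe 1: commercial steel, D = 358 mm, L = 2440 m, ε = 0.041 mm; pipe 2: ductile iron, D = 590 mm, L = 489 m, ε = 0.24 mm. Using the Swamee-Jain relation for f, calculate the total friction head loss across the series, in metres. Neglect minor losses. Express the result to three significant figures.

H ≈ 19.5 m

Pipe 1: V = 1.917 m/s, Re = 4.19×10^5, ε/D = 1.15×10^-4, f = 0.01493, h_1 = f(L/D)V²/2g = 19.07 m
Pipe 2: V = 0.7059 m/s, Re = 2.54×10^5, ε/D = 4.07×10^-4, f = 0.01802, h_2 = f(L/D)V²/2g = 0.3793 m
Series → Q common, losses add: H = Σh = 19.45 m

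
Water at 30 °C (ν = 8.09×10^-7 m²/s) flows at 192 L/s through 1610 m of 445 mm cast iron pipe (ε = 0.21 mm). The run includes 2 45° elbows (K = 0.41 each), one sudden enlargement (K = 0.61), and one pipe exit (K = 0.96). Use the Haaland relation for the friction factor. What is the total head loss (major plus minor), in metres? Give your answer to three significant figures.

V = 4Q/(πD²) = 1.235 m/s; V²/2g = 0.07768 m
Re = 6.79×10^5, ε/D = 4.72×10^-4 → f = 0.01718 (Haaland)
Major: h_f = f(L/D)·V²/2g = 0.01718·3618·0.07768 = 4.828 m
Minor: ΣK = 2.39; h_m = ΣK·V²/2g = 0.1856 m
Total H_L = 4.828 + 0.1856 = 5.013 m

H_L ≈ 5.01 m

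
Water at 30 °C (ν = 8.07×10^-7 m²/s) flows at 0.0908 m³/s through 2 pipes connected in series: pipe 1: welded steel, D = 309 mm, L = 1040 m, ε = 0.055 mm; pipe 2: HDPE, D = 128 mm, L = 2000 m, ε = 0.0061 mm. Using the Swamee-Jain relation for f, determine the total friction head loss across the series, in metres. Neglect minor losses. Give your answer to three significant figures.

H ≈ 499 m

Pipe 1: V = 1.211 m/s, Re = 4.64×10^5, ε/D = 1.78×10^-4, f = 0.01541, h_1 = f(L/D)V²/2g = 3.875 m
Pipe 2: V = 7.056 m/s, Re = 1.12×10^6, ε/D = 4.77×10^-5, f = 0.01249, h_2 = f(L/D)V²/2g = 495.1 m
Series → Q common, losses add: H = Σh = 499.0 m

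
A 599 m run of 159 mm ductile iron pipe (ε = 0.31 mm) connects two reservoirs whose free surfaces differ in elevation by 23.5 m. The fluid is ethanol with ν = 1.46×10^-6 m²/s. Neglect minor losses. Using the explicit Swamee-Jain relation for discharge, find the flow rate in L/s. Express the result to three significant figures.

Q ≈ 44.8 L/s

Swamee-Jain (Type II): Q = -0.965·√(gD⁵h_f/L)·ln[ε/(3.7D) + √(3.17ν²L/(gD³h_f))]
√(gD⁵h_f/L) = √(9.81·0.159⁵·23.5/599) = 0.006254
ε/(3.7D) = 5.27×10^-4; √(3.17ν²L/(gD³h_f)) = 6.61×10^-5
Q = -0.965·0.006254·ln(5.930×10^-4) = 0.04484 m³/s
Check: V = 2.26 m/s, Re = 2.46×10^5, f = 0.02417, h_f = 23.7 m ≈ 23.5 m ✓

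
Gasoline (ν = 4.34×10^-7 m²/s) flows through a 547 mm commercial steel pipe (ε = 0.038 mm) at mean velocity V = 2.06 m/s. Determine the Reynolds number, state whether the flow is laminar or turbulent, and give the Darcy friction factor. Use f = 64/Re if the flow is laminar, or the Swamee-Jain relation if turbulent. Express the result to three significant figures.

Re ≈ 2.60×10^6; turbulent; f ≈ 0.0121

Re = VD/ν = 2.060·0.547/4.34×10^-7 = 2.60×10^6
Re > 4000 → turbulent; ε/D = 6.95×10^-5
Swamee-Jain: f = 0.01210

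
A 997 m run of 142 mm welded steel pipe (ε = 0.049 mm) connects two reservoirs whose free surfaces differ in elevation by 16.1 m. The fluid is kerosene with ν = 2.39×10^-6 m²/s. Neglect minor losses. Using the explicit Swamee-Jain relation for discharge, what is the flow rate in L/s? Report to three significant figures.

Swamee-Jain (Type II): Q = -0.965·√(gD⁵h_f/L)·ln[ε/(3.7D) + √(3.17ν²L/(gD³h_f))]
√(gD⁵h_f/L) = √(9.81·0.142⁵·16.1/997) = 0.003024
ε/(3.7D) = 9.33×10^-5; √(3.17ν²L/(gD³h_f)) = 2.00×10^-4
Q = -0.965·0.003024·ln(2.931×10^-4) = 0.02374 m³/s
Check: V = 1.50 m/s, Re = 8.91×10^4, f = 0.02006, h_f = 16.1 m ≈ 16.1 m ✓

Q ≈ 23.7 L/s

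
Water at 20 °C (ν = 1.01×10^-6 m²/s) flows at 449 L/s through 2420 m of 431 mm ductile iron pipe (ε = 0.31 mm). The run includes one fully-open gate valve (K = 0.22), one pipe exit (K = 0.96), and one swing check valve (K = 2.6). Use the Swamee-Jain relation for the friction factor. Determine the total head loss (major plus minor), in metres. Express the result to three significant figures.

V = 4Q/(πD²) = 3.078 m/s; V²/2g = 0.4827 m
Re = 1.31×10^6, ε/D = 7.19×10^-4 → f = 0.01853 (Swamee-Jain)
Major: h_f = f(L/D)·V²/2g = 0.01853·5615·0.4827 = 50.22 m
Minor: ΣK = 3.78; h_m = ΣK·V²/2g = 1.825 m
Total H_L = 50.22 + 1.825 = 52.05 m

H_L ≈ 52.0 m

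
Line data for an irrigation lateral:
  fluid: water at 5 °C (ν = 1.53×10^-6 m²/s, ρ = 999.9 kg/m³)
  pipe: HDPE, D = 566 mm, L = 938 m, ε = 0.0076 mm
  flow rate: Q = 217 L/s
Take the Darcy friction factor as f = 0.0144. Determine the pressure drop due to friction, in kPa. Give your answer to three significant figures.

V = 4Q/(πD²) = 4·0.217/(π·0.566²) = 0.8625 m/s
h_f = f(L/D)V²/(2g) = 0.01440·(938/0.566)·0.8625²/(2·9.81) = 0.9047 m
Δp = ρg·h_f = 999.9·9.81·0.9047 = 8.875 kPa

Δp ≈ 8.87 kPa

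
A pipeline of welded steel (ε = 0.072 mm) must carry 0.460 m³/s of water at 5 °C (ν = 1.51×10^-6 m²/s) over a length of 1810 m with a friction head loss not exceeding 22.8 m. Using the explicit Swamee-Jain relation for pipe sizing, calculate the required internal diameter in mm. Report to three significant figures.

Swamee-Jain (Type III): D = 0.66·[ε^1.25·(LQ²/(gh_f))^4.75 + ν·Q^9.4·(L/(gh_f))^5.2]^0.04
LQ²/(gh_f) = 1.712; L/(gh_f) = 8.092
Term 1 = ε^1.25·(…)^4.75 = 8.54×10^-5; Term 2 = ν·Q^9.4·(…)^5.2 = 5.38×10^-5
D = 0.66·(8.54×10^-5 + 5.38×10^-5)^0.04 = 0.4627 m = 463 mm
Check: V = 2.74 m/s, Re = 8.38×10^5, f = 0.01443, h_f = 21.5 m ≈ 22.8 m ✓

D ≈ 463 mm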